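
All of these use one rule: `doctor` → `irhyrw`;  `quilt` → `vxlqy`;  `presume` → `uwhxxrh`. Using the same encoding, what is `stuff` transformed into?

Vowels shift forward by 3 and consonants shift forward by 5.
Applying it to stuff: s(cons)+5=x, t(cons)+5=y, u(vowel)+3=x, f(cons)+5=k, f(cons)+5=k.

xyxkk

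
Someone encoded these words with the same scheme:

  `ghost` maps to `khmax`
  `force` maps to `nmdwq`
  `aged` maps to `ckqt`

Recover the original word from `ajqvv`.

This is an affine cipher: with a=0,…,z=25, each position x becomes (23x+2) mod 26.
Decoding ajqvv: a(0)→17·(0−2)≡18=s; j(9)→17·(9−2)≡15=p; q(16)→17·(16−2)≡4=e; v(21)→17·(21−2)≡11=l; v(21)→17·(21−2)≡11=l (all mod 26).

spell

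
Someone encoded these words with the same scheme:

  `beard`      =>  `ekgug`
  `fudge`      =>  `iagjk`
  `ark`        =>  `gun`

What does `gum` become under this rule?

Two shifts are in play — +6 for a/e/i/o/u, +3 for every other letter.
For gum: g(cons)+3=j, u(vowel)+6=a, m(cons)+3=p.

jap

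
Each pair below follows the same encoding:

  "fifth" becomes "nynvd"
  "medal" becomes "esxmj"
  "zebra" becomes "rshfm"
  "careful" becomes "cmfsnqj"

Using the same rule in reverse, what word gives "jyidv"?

f(5)→n(13) and i(8)→y(24) fit y≡21x+12 (mod 26); the inverse of 21 mod 26 is 5. This is an affine cipher: with a=0,…,z=25, each position x becomes (21x+12) mod 26.
Reversing it on jyidv: j(9)→5·(9−12)≡11=l; y(24)→5·(24−12)≡8=i; i(8)→5·(8−12)≡6=g; d(3)→5·(3−12)≡7=h; v(21)→5·(21−12)≡19=t (all mod 26).

light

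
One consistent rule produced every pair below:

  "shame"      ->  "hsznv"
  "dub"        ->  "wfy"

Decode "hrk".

Each pair mirrors across the alphabet (s↔h, h↔s, a↔z): positions sum to 25. This is the alphabet-reversal cipher (Atbash): a becomes z, b becomes y, etc.
Decoding hrk: h↔s, r↔i, k↔p.

sip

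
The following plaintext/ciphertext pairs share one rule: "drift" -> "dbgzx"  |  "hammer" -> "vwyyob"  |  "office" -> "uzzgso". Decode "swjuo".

canoe

d(3)→d(3) and r(17)→b(1) fit y≡11x+22 (mod 26); the inverse of 11 mod 26 is 19. Treating letters as 0–25, the rule is x ↦ 11x + 22 (mod 26).
Decoding swjuo: s(18)→19·(18−22)≡2=c; w(22)→19·(22−22)≡0=a; j(9)→19·(9−22)≡13=n; u(20)→19·(20−22)≡14=o; o(14)→19·(14−22)≡4=e (all mod 26).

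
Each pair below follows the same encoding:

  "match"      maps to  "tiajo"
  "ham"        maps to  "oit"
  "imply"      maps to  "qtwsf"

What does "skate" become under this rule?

zriam

Two shifts are in play — +8 for a/e/i/o/u, +7 for every other letter.
Applying it to skate: s(cons)+7=z, k(cons)+7=r, a(vowel)+8=i, t(cons)+7=a, e(vowel)+8=m.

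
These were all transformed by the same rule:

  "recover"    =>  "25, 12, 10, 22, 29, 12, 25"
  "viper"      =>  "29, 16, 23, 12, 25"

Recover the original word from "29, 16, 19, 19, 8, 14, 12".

Each letter is replaced by its alphabet position (a=1..z=26) + 7.
Undoing it on 29, 16, 19, 19, 8, 14, 12: 29→(29−7)÷1=22=v, 16→(16−7)÷1=9=i, 19→(19−7)÷1=12=l, 19→(19−7)÷1=12=l, 8→(8−7)÷1=1=a, 14→(14−7)÷1=7=g, 12→(12−7)÷1=5=e.

village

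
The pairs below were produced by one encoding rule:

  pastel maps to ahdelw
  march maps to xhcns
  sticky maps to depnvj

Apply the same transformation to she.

Vowels shift forward by 7 and consonants shift forward by 11.
On she: s(cons)+11=d, h(cons)+11=s, e(vowel)+7=l.

dsl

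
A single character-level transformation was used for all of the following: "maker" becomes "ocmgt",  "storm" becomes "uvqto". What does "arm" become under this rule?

cto

Compare letters: m→o is +2, a→c is +2, k→m is +2 — a constant shift. It's a constant shift of +2 (ROT2).
For arm: a+2=c, r+2=t, m+2=o.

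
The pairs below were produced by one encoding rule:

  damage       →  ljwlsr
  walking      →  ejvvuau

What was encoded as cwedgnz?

unusual

In damage: d→l is +8, a→j is +9, m→w is +10, a→l is +11 — the shift increases by 1 each position. Letter i (0-indexed) is shifted by i+8, so successive shifts are 8, 9, 10, ….
Decoding cwedgnz: c−8=u, w−9=n, e−10=u, d−11=s, g−12=u, n−13=a, z−14=l.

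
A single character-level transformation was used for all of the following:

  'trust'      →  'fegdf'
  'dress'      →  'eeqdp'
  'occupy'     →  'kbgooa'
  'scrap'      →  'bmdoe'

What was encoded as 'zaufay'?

motion

The word is reversed, then every letter is shifted forward by 12.
Undoing it on zaufay: shift back: z−12=n, a−12=o, u−12=i, f−12=t, a−12=o, y−12=m → noitom; then reverse → motion.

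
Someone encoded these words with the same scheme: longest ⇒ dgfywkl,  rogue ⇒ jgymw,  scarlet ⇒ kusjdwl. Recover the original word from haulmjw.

picture

Compare letters: l→d is +18, o→g is +18, n→f is +18 — a constant shift. Every letter moves 18 places later in the alphabet, wrapping around z→a.
Undoing it on haulmjw: h−18=p, a−18=i, u−18=c, l−18=t, m−18=u, j−18=r, w−18=e.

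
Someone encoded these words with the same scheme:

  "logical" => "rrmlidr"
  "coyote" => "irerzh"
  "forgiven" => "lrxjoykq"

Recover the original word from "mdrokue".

Shifts by position in logical: pos 0: l→r (+6), pos 1: o→r (+3), pos 2: g→m (+6), pos 3: i→l (+3) — repeating every 2. The shifts repeat in a cycle of length 2: positions 0,1,… shift by +6, +3, then the pattern repeats.
Reversing it on mdrokue: m−6=g, d−3=a, r−6=l, o−3=l, k−6=e, u−3=r, e−6=y.

gallery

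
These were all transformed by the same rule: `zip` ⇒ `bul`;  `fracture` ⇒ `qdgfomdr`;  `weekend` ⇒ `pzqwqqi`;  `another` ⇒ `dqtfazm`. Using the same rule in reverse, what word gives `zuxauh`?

violin

The output letters match the input read backwards, each shifted +12: zip reversed is piz. The word is reversed, then every letter is shifted forward by 12.
Reversing it on zuxauh: shift back: z−12=n, u−12=i, x−12=l, a−12=o, u−12=i, h−12=v → niloiv; then reverse → violin.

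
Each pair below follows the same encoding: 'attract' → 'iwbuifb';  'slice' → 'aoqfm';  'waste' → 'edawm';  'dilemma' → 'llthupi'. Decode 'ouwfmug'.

Shifts by position in attract: pos 0: a→i (+8), pos 1: t→w (+3), pos 2: t→b (+8), pos 3: r→u (+3) — repeating every 2. The shifts repeat in a cycle of length 2: positions 0,1,… shift by +8, +3, then the pattern repeats.
Undoing it on ouwfmug: o−8=g, u−3=r, w−8=o, f−3=c, m−8=e, u−3=r, g−8=y.

grocery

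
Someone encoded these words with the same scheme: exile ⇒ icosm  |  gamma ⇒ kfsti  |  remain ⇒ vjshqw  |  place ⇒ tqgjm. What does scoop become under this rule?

In exile: e→i is +4, x→c is +5, i→o is +6, l→s is +7 — the shift increases by 1 each position. The shift increases by 1 at each position, starting from +4: 4, 5, 6, ….
On scoop: s+4=w, c+5=h, o+6=u, o+7=v, p+8=x.

whuvx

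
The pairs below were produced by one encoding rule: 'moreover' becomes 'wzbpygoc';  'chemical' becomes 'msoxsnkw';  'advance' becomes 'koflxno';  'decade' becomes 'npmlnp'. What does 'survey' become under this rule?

Shifts by position in moreover: pos 0: m→w (+10), pos 1: o→z (+11), pos 2: r→b (+10), pos 3: e→p (+11) — repeating every 2. It's a Vigenère-style cipher with numeric key [10,11]: position i shifts by key[i mod 2].
On survey: s+10=c, u+11=f, r+10=b, v+11=g, e+10=o, y+11=j.

cfbgoj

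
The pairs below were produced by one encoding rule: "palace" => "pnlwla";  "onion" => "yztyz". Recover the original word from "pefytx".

The output letters match the input read backwards, each shifted +11: palace reversed is ecalap. Two steps: reverse the string, then apply a Caesar shift of +11.
Undoing it on pefytx: shift back: p−11=e, e−11=t, f−11=u, y−11=n, t−11=i, x−11=m → etunim; then reverse → minute.

minute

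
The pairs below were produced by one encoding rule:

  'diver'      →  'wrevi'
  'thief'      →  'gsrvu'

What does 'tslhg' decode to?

ghost

Each pair mirrors across the alphabet (d↔w, i↔r, v↔e): positions sum to 25. Letters are reflected about the middle of the alphabet (position → 25−position): Atbash.
Undoing it on tslhg: t↔g, s↔h, l↔o, h↔s, g↔t.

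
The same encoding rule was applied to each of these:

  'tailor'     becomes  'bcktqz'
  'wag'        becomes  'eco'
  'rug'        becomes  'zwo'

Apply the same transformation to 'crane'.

kzcvg

The shift depends on letter class: consonant t→b is +8, but vowel a→c is +2. Vowels shift forward by 2 and consonants shift forward by 8.
On crane: c(cons)+8=k, r(cons)+8=z, a(vowel)+2=c, n(cons)+8=v, e(vowel)+2=g.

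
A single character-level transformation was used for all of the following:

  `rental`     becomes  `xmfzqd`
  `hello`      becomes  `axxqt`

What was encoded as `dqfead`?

The output letters match the input read backwards, each shifted +12: rental reversed is latner. Two steps: reverse the string, then apply a Caesar shift of +12.
Decoding dqfead: shift back: d−12=r, q−12=e, f−12=t, e−12=s, a−12=o, d−12=r → retsor; then reverse → roster.

roster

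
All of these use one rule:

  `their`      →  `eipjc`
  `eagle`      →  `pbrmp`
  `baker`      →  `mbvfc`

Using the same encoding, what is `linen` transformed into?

Shifts by position in their: pos 0: t→e (+11), pos 1: h→i (+1), pos 2: e→p (+11), pos 3: i→j (+1) — repeating every 2. It's a Vigenère-style cipher with numeric key [11,1]: position i shifts by key[i mod 2].
For linen: l+11=w, i+1=j, n+11=y, e+1=f, n+11=y.

wjyfy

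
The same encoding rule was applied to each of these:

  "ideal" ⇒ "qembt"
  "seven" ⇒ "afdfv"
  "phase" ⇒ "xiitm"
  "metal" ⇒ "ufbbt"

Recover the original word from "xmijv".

plain

Shifts by position in ideal: pos 0: i→q (+8), pos 1: d→e (+1), pos 2: e→m (+8), pos 3: a→b (+1) — repeating every 2. The shifts repeat in a cycle of length 2: positions 0,1,… shift by +8, +1, then the pattern repeats.
Undoing it on xmijv: x−8=p, m−1=l, i−8=a, j−1=i, v−8=n.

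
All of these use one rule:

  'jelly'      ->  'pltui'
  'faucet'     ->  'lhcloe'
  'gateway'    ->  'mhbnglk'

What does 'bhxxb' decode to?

Each letter shifts forward by (position + 6), i.e. 6, 7, 8, … — the shift grows by one for each successive letter.
Decoding bhxxb: b−6=v, h−7=a, x−8=p, x−9=o, b−10=r.

vapor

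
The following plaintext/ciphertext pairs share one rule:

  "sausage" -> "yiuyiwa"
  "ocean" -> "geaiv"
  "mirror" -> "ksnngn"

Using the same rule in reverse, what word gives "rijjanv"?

pattern

Each letter's alphabet position (a=0..z=25) is mapped through 11·x+8 mod 26 — an affine cipher.
Reversing it on rijjanv: r(17)→19·(17−8)≡15=p; i(8)→19·(8−8)≡0=a; j(9)→19·(9−8)≡19=t; j(9)→19·(9−8)≡19=t; a(0)→19·(0−8)≡4=e; n(13)→19·(13−8)≡17=r; v(21)→19·(21−8)≡13=n (all mod 26).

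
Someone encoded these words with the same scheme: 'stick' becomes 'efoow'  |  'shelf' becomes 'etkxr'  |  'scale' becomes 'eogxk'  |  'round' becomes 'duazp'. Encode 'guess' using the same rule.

The shift depends on letter class: consonant s→e is +12, but vowel i→o is +6. The rule splits by letter class: vowels +6, consonants +12.
For guess: g(cons)+12=s, u(vowel)+6=a, e(vowel)+6=k, s(cons)+12=e, s(cons)+12=e.

sakee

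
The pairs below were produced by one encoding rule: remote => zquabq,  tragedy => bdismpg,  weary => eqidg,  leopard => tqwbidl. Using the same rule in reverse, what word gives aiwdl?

sword

The shifts repeat in a cycle of length 2: positions 0,1,… shift by +8, +12, then the pattern repeats.
Reversing it on aiwdl: a−8=s, i−12=w, w−8=o, d−12=r, l−8=d.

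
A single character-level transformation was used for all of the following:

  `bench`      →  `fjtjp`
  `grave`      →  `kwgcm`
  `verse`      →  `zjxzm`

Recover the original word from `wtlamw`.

soften

In bench: b→f is +4, e→j is +5, n→t is +6, c→j is +7 — the shift increases by 1 each position. The shift increases by 1 at each position, starting from +4: 4, 5, 6, ….
Reversing it on wtlamw: w−4=s, t−5=o, l−6=f, a−7=t, m−8=e, w−9=n.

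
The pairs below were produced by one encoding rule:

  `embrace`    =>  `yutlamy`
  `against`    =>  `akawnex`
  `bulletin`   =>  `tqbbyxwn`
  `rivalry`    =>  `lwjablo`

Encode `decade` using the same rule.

e(4)→y(24) and m(12)→u(20) fit y≡19x+0 (mod 26); the inverse of 19 mod 26 is 11. Each letter's alphabet position (a=0..z=25) is mapped through 19·x+0 mod 26 — an affine cipher.
Applying it to decade: d(3)→19·3+0≡5=f; e(4)→19·4+0≡24=y; c(2)→19·2+0≡12=m; a(0)→19·0+0≡0=a; d(3)→19·3+0≡5=f; e(4)→19·4+0≡24=y (all mod 26).

fymafy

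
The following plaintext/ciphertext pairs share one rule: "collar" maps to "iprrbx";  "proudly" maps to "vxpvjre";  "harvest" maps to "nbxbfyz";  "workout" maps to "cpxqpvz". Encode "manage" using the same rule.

sbtbmf

The shift depends on letter class: consonant c→i is +6, but vowel o→p is +1. Two shifts are in play — +1 for a/e/i/o/u, +6 for every other letter.
For manage: m(cons)+6=s, a(vowel)+1=b, n(cons)+6=t, a(vowel)+1=b, g(cons)+6=m, e(vowel)+1=f.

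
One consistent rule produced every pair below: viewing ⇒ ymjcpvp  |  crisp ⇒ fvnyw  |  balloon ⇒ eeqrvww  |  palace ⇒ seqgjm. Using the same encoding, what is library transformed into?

In viewing: v→y is +3, i→m is +4, e→j is +5, w→c is +6 — the shift increases by 1 each position. Each letter shifts forward by (position + 3), i.e. 3, 4, 5, … — the shift grows by one for each successive letter.
On library: l+3=o, i+4=m, b+5=g, r+6=x, a+7=h, r+8=z, y+9=h.

omgxhzh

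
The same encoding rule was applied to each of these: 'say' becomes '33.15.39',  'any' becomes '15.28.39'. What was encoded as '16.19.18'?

bed

s is letter #19 and maps to 33: an offset of 14. The number is (letter's place in the alphabet, a=1) + 14.
Decoding 16.19.18: 16→(16−14)÷1=2=b, 19→(19−14)÷1=5=e, 18→(18−14)÷1=4=d.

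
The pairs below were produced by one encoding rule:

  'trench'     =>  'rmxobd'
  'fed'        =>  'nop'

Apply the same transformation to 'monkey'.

iouxyw

The output letters match the input read backwards, each shifted +10: trench reversed is hcnert. Read the word backwards and shift each letter +10.
For monkey: reverse → yeknom; then shift: y+10=i, e+10=o, k+10=u, n+10=x, o+10=y, m+10=w.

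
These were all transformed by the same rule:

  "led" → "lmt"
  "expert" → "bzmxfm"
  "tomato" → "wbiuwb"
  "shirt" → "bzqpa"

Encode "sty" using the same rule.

gba

Read the word backwards and shift each letter +8.
Applying it to sty: reverse → yts; then shift: y+8=g, t+8=b, s+8=a.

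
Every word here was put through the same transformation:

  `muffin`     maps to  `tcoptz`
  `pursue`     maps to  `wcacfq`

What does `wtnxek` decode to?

In muffin: m→t is +7, u→c is +8, f→o is +9, f→p is +10 — the shift increases by 1 each position. The shift increases by 1 at each position, starting from +7: 7, 8, 9, ….
Undoing it on wtnxek: w−7=p, t−8=l, n−9=e, x−10=n, e−11=t, k−12=y.

plenty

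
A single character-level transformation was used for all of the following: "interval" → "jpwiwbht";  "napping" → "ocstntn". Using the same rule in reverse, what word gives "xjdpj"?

whale

In interval: i→j is +1, n→p is +2, t→w is +3, e→i is +4 — the shift increases by 1 each position. Letter i (0-indexed) is shifted by i+1, so successive shifts are 1, 2, 3, ….
Decoding xjdpj: x−1=w, j−2=h, d−3=a, p−4=l, j−5=e.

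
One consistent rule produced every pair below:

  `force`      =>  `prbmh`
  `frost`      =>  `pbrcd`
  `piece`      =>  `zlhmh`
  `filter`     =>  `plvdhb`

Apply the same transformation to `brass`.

Two shifts are in play — +3 for a/e/i/o/u, +10 for every other letter.
For brass: b(cons)+10=l, r(cons)+10=b, a(vowel)+3=d, s(cons)+10=c, s(cons)+10=c.

lbdcc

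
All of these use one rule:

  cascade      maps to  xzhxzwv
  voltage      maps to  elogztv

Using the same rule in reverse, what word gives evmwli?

vendor

Each letter is replaced by its mirror in the alphabet: a↔z, b↔y, c↔x, and so on (the Atbash cipher).
Undoing it on evmwli: e↔v, v↔e, m↔n, w↔d, l↔o, i↔r.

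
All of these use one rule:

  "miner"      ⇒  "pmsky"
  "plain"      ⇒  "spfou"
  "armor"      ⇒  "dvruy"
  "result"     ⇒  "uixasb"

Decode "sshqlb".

pocket

In miner: m→p is +3, i→m is +4, n→s is +5, e→k is +6 — the shift increases by 1 each position. Each letter shifts forward by (position + 3), i.e. 3, 4, 5, … — the shift grows by one for each successive letter.
Reversing it on sshqlb: s−3=p, s−4=o, h−5=c, q−6=k, l−7=e, b−8=t.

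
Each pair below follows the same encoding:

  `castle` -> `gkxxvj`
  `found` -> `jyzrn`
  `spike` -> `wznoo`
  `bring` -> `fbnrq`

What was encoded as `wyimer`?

sodium

Shifts by position in castle: pos 0: c→g (+4), pos 1: a→k (+10), pos 2: s→x (+5), pos 3: t→x (+4), pos 4: l→v (+10), pos 5: e→j (+5) — repeating every 3. A repeating key of period 3 is used — shifts +4, +10, +5 over and over.
Undoing it on wyimer: w−4=s, y−10=o, i−5=d, m−4=i, e−10=u, r−5=m.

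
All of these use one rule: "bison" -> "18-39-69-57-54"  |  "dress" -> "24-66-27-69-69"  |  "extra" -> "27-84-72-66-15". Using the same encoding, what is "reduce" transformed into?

b(#2)→18 and i(#9)→39: differences scale by 3, so n = 3·pos + 12. With a=1..z=26, the number is 3·pos + 12.
Applying it to reduce: r=18→66, e=5→27, d=4→24, u=21→75, c=3→21, e=5→27.

66-27-24-75-21-27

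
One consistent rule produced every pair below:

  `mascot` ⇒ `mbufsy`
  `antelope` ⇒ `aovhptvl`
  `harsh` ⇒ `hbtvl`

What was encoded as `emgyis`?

In mascot: m→m is +0, a→b is +1, s→u is +2, c→f is +3 — the shift increases by 1 each position. Each letter shifts forward by its position index (0, 1, 2, …) — the shift grows by one for each successive letter.
Undoing it on emgyis: e−0=e, m−1=l, g−2=e, y−3=v, i−4=e, s−5=n.

eleven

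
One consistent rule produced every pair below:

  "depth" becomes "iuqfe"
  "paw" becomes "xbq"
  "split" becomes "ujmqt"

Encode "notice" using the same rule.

fdjupo

The output letters match the input read backwards, each shifted +1: depth reversed is htped. Two steps: reverse the string, then apply a Caesar shift of +1.
Applying it to notice: reverse → eciton; then shift: e+1=f, c+1=d, i+1=j, t+1=u, o+1=p, n+1=o.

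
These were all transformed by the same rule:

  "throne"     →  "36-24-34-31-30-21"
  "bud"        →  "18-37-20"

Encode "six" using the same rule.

t is letter #20 and maps to 36: an offset of 16. Each letter is replaced by its alphabet position (a=1..z=26) + 16.
Applying it to six: s=19→35, i=9→25, x=24→40.

35-25-40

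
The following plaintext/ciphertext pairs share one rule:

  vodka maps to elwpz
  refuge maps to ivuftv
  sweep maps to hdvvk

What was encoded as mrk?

nip

Each pair mirrors across the alphabet (v↔e, o↔l, d↔w): positions sum to 25. Letters are reflected about the middle of the alphabet (position → 25−position): Atbash.
Reversing it on mrk: m↔n, r↔i, k↔p.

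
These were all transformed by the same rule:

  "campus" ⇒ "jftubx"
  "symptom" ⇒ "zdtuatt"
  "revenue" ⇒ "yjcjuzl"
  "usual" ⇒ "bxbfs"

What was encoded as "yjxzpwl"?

require

Shifts by position in campus: pos 0: c→j (+7), pos 1: a→f (+5), pos 2: m→t (+7), pos 3: p→u (+5) — repeating every 2. It's a Vigenère-style cipher with numeric key [7,5]: position i shifts by key[i mod 2].
Reversing it on yjxzpwl: y−7=r, j−5=e, x−7=q, z−5=u, p−7=i, w−5=r, l−7=e.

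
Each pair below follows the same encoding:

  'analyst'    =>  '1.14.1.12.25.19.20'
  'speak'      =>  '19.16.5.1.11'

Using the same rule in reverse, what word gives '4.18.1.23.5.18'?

a is letter #1 and maps to 1: an offset of 0. Each letter is replaced by its alphabet position (a=1, b=2, …, z=26).
Undoing it on 4.18.1.23.5.18: 4=d, 18=r, 1=a, 23=w, 5=e, 18=r.

drawer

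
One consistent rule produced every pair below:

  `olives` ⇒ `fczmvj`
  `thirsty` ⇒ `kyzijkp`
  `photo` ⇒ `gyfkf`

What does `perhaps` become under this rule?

This is a Caesar cipher with shift 17.
On perhaps: p+17=g, e+17=v, r+17=i, h+17=y, a+17=r, p+17=g, s+17=j.

gviyrgj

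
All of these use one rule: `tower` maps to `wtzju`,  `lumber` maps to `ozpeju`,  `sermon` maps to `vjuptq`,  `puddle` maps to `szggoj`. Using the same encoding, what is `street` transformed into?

The shift depends on letter class: consonant t→w is +3, but vowel o→t is +5. The rule splits by letter class: vowels +5, consonants +3.
For street: s(cons)+3=v, t(cons)+3=w, r(cons)+3=u, e(vowel)+5=j, e(vowel)+5=j, t(cons)+3=w.

vwujjw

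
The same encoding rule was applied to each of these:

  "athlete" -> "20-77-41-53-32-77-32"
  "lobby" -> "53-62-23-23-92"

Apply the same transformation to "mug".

a(#1)→20 and t(#20)→77: differences scale by 3, so n = 3·pos + 17. The formula is n = 3×(alphabet index, a=1) + 17.
For mug: m=13→56, u=21→80, g=7→38.

56-80-38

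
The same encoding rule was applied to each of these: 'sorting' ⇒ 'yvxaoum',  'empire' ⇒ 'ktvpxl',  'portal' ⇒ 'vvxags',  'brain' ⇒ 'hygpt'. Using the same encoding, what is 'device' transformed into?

jlbpil

Shifts by position in sorting: pos 0: s→y (+6), pos 1: o→v (+7), pos 2: r→x (+6), pos 3: t→a (+7) — repeating every 2. It's a Vigenère-style cipher with numeric key [6,7]: position i shifts by key[i mod 2].
For device: d+6=j, e+7=l, v+6=b, i+7=p, c+6=i, e+7=l.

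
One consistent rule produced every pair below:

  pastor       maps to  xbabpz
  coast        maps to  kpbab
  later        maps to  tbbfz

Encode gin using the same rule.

Vowels shift forward by 1 and consonants shift forward by 8.
Applying it to gin: g(cons)+8=o, i(vowel)+1=j, n(cons)+8=v.

ojv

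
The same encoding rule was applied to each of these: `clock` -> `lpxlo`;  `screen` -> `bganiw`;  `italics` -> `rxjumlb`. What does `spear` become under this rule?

btnjv

It's a Vigenère-style cipher with numeric key [9,4,9]: position i shifts by key[i mod 3].
On spear: s+9=b, p+4=t, e+9=n, a+9=j, r+4=v.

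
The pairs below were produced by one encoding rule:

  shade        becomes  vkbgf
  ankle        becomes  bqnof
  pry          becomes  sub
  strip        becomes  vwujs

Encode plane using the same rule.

The shift depends on letter class: consonant s→v is +3, but vowel a→b is +1. The rule splits by letter class: vowels +1, consonants +3.
Applying it to plane: p(cons)+3=s, l(cons)+3=o, a(vowel)+1=b, n(cons)+3=q, e(vowel)+1=f.

sobqf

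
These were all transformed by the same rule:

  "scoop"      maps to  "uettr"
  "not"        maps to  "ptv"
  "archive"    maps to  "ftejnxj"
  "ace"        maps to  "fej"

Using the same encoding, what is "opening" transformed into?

The shift depends on letter class: consonant s→u is +2, but vowel o→t is +5. The rule splits by letter class: vowels +5, consonants +2.
Applying it to opening: o(vowel)+5=t, p(cons)+2=r, e(vowel)+5=j, n(cons)+2=p, i(vowel)+5=n, n(cons)+2=p, g(cons)+2=i.

trjpnpi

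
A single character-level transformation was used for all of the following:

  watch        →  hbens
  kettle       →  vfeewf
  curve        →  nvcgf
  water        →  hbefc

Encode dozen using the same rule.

The shift depends on letter class: consonant w→h is +11, but vowel a→b is +1. The rule splits by letter class: vowels +1, consonants +11.
For dozen: d(cons)+11=o, o(vowel)+1=p, z(cons)+11=k, e(vowel)+1=f, n(cons)+11=y.

opkfy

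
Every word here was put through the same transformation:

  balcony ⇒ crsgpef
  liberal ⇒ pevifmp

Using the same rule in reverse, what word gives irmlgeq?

machine

Read the word backwards and shift each letter +4.
Decoding irmlgeq: shift back: i−4=e, r−4=n, m−4=i, l−4=h, g−4=c, e−4=a, q−4=m → enihcam; then reverse → machine.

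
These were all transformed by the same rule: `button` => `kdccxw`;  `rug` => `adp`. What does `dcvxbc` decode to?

utmost

Compare letters: b→k is +9, u→d is +9, t→c is +9 — a constant shift. Each letter is shifted forward by 9 in the alphabet (a Caesar shift of +9).
Decoding dcvxbc: d−9=u, c−9=t, v−9=m, x−9=o, b−9=s, c−9=t.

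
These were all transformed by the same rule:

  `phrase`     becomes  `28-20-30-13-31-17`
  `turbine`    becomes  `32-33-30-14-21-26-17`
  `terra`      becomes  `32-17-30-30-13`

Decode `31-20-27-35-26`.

shown

p is letter #16 and maps to 28: an offset of 12. The number is (letter's place in the alphabet, a=1) + 12.
Decoding 31-20-27-35-26: 31→(31−12)÷1=19=s, 20→(20−12)÷1=8=h, 27→(27−12)÷1=15=o, 35→(35−12)÷1=23=w, 26→(26−12)÷1=14=n.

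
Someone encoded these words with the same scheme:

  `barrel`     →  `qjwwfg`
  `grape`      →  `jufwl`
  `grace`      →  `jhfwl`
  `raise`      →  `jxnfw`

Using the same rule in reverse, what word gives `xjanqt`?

The output letters match the input read backwards, each shifted +5: barrel reversed is lerrab. Two steps: reverse the string, then apply a Caesar shift of +5.
Undoing it on xjanqt: shift back: x−5=s, j−5=e, a−5=v, n−5=i, q−5=l, t−5=o → sevilo; then reverse → olives.

olives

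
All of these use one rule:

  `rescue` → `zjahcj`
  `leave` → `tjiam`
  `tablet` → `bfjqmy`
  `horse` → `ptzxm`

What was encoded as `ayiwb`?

start

Shifts by position in rescue: pos 0: r→z (+8), pos 1: e→j (+5), pos 2: s→a (+8), pos 3: c→h (+5) — repeating every 2. The shifts repeat in a cycle of length 2: positions 0,1,… shift by +8, +5, then the pattern repeats.
Decoding ayiwb: a−8=s, y−5=t, i−8=a, w−5=r, b−8=t.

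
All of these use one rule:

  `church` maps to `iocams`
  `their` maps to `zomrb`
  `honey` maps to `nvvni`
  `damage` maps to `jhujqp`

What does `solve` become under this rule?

In church: c→i is +6, h→o is +7, u→c is +8, r→a is +9 — the shift increases by 1 each position. The shift increases by 1 at each position, starting from +6: 6, 7, 8, ….
For solve: s+6=y, o+7=v, l+8=t, v+9=e, e+10=o.

yvteo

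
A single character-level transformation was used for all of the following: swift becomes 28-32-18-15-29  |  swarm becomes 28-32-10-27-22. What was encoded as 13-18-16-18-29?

Letters become their 1-based position plus 9 (so a→10, b→11, …).
Decoding 13-18-16-18-29: 13→(13−9)÷1=4=d, 18→(18−9)÷1=9=i, 16→(16−9)÷1=7=g, 18→(18−9)÷1=9=i, 29→(29−9)÷1=20=t.

digit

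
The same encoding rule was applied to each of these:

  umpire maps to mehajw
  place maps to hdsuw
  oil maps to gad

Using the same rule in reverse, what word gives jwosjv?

Compare letters: u→m is +18, m→e is +18, p→h is +18 — a constant shift. Each letter is shifted forward by 18 in the alphabet (a Caesar shift of +18).
Decoding jwosjv: j−18=r, w−18=e, o−18=w, s−18=a, j−18=r, v−18=d.

reward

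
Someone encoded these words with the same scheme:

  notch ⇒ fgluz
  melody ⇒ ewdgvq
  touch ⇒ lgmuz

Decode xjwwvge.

freedom

Compare letters: n→f is +18, o→g is +18, t→l is +18 — a constant shift. It's a constant shift of +18 (ROT18).
Reversing it on xjwwvge: x−18=f, j−18=r, w−18=e, w−18=e, v−18=d, g−18=o, e−18=m.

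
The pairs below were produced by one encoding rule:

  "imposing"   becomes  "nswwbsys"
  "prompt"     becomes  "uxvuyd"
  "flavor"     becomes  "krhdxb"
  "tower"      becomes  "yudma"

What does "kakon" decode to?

Each letter shifts forward by (position + 5), i.e. 5, 6, 7, … — the shift grows by one for each successive letter.
Decoding kakon: k−5=f, a−6=u, k−7=d, o−8=g, n−9=e.

fudge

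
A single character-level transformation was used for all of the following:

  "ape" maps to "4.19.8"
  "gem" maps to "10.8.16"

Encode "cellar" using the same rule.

a is letter #1 and maps to 4: an offset of 3. Each letter is replaced by its alphabet position (a=1..z=26) + 3.
For cellar: c=3→6, e=5→8, l=12→15, l=12→15, a=1→4, r=18→21.

6.8.15.15.4.21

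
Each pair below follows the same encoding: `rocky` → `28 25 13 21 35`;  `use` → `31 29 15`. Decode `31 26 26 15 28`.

r is letter #18 and maps to 28: an offset of 10. The number is (letter's place in the alphabet, a=1) + 10.
Reversing it on 31 26 26 15 28: 31→(31−10)÷1=21=u, 26→(26−10)÷1=16=p, 26→(26−10)÷1=16=p, 15→(15−10)÷1=5=e, 28→(28−10)÷1=18=r.

upper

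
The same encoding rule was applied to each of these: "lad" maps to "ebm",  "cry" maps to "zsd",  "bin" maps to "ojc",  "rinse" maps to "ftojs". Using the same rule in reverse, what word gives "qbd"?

Read the word backwards and shift each letter +1.
Decoding qbd: shift back: q−1=p, b−1=a, d−1=c → pac; then reverse → cap.

cap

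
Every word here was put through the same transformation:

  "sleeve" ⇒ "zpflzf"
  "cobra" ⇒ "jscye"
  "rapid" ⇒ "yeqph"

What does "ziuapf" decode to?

settle

Shifts by position in sleeve: pos 0: s→z (+7), pos 1: l→p (+4), pos 2: e→f (+1), pos 3: e→l (+7), pos 4: v→z (+4), pos 5: e→f (+1) — repeating every 3. A repeating key of period 3 is used — shifts +7, +4, +1 over and over.
Undoing it on ziuapf: z−7=s, i−4=e, u−1=t, a−7=t, p−4=l, f−1=e.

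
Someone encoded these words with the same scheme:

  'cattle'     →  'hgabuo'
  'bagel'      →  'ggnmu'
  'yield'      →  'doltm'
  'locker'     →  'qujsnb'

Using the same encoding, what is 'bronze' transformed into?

gxvvio

In cattle: c→h is +5, a→g is +6, t→a is +7, t→b is +8 — the shift increases by 1 each position. Each letter shifts forward by (position + 5), i.e. 5, 6, 7, … — the shift grows by one for each successive letter.
For bronze: b+5=g, r+6=x, o+7=v, n+8=v, z+9=i, e+10=o.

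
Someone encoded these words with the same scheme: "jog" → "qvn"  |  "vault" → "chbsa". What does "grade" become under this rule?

nyhkl

Compare letters: j→q is +7, o→v is +7, g→n is +7 — a constant shift. Every letter moves 7 places later in the alphabet, wrapping around z→a.
On grade: g+7=n, r+7=y, a+7=h, d+7=k, e+7=l.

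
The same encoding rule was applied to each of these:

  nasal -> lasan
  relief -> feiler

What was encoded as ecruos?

source

The output letters match the input read backwards: nasal reversed is lasan. It's just the letters in reverse order.
Undoing it on ecruos: then reverse → source.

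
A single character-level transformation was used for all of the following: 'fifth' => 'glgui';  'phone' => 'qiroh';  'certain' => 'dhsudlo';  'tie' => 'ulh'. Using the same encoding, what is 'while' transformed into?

The shift depends on letter class: consonant f→g is +1, but vowel i→l is +3. Two shifts are in play — +3 for a/e/i/o/u, +1 for every other letter.
Applying it to while: w(cons)+1=x, h(cons)+1=i, i(vowel)+3=l, l(cons)+1=m, e(vowel)+3=h.

xilmh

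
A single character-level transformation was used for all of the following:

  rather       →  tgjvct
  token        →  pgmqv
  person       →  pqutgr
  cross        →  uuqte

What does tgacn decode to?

layer

The output letters match the input read backwards, each shifted +2: rather reversed is rehtar. The word is reversed, then every letter is shifted forward by 2.
Reversing it on tgacn: shift back: t−2=r, g−2=e, a−2=y, c−2=a, n−2=l → reyal; then reverse → layer.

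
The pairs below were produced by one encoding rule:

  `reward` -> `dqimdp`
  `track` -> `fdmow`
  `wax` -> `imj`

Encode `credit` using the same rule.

Compare letters: r→d is +12, e→q is +12, w→i is +12 — a constant shift. It's a constant shift of +12 (ROT12).
Applying it to credit: c+12=o, r+12=d, e+12=q, d+12=p, i+12=u, t+12=f.

odqpuf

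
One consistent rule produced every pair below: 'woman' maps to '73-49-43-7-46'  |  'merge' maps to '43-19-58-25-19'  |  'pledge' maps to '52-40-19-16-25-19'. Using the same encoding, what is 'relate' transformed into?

The formula is n = 3×(alphabet index, a=1) + 4.
For relate: r=18→58, e=5→19, l=12→40, a=1→7, t=20→64, e=5→19.

58-19-40-7-64-19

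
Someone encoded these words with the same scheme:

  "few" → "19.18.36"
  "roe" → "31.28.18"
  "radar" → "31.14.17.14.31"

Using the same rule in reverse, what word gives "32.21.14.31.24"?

shark

f is letter #6 and maps to 19: an offset of 13. The number is (letter's place in the alphabet, a=1) + 13.
Reversing it on 32.21.14.31.24: 32→(32−13)÷1=19=s, 21→(21−13)÷1=8=h, 14→(14−13)÷1=1=a, 31→(31−13)÷1=18=r, 24→(24−13)÷1=11=k.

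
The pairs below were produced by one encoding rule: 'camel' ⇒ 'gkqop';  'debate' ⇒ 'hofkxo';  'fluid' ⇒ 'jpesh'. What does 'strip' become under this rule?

wxvst

Vowels shift forward by 10 and consonants shift forward by 4.
On strip: s(cons)+4=w, t(cons)+4=x, r(cons)+4=v, i(vowel)+10=s, p(cons)+4=t.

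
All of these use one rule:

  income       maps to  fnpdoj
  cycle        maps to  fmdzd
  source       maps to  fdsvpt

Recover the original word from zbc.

The output letters match the input read backwards, each shifted +1: income reversed is emocni. Read the word backwards and shift each letter +1.
Undoing it on zbc: shift back: z−1=y, b−1=a, c−1=b → yab; then reverse → bay.

bay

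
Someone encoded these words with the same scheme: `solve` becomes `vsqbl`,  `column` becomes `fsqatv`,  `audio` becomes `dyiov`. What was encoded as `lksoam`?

In solve: s→v is +3, o→s is +4, l→q is +5, v→b is +6 — the shift increases by 1 each position. Letter i (0-indexed) is shifted by i+3, so successive shifts are 3, 4, 5, ….
Undoing it on lksoam: l−3=i, k−4=g, s−5=n, o−6=i, a−7=t, m−8=e.

ignite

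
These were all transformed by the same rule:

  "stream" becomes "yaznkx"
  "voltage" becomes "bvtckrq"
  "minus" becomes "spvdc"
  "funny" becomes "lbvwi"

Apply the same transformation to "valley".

bhtuoj

Each letter shifts forward by (position + 6), i.e. 6, 7, 8, … — the shift grows by one for each successive letter.
Applying it to valley: v+6=b, a+7=h, l+8=t, l+9=u, e+10=o, y+11=j.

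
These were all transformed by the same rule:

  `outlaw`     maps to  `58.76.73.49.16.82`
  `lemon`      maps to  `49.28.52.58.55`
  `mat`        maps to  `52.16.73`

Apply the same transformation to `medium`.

o(#15)→58 and u(#21)→76: differences scale by 3, so n = 3·pos + 13. Each letter becomes 3×(its alphabet position, a=1..z=26) + 13.
For medium: m=13→52, e=5→28, d=4→25, i=9→40, u=21→76, m=13→52.

52.28.25.40.76.52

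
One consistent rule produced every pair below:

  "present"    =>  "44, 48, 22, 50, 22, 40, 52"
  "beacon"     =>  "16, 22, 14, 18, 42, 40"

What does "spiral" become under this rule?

The formula is n = 2×(alphabet index, a=1) + 12.
On spiral: s=19→50, p=16→44, i=9→30, r=18→48, a=1→14, l=12→36.

50, 44, 30, 48, 14, 36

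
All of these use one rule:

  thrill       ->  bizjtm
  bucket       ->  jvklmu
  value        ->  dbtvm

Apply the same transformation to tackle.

bbkltf

Shifts by position in thrill: pos 0: t→b (+8), pos 1: h→i (+1), pos 2: r→z (+8), pos 3: i→j (+1) — repeating every 2. It's a Vigenère-style cipher with numeric key [8,1]: position i shifts by key[i mod 2].
On tackle: t+8=b, a+1=b, c+8=k, k+1=l, l+8=t, e+1=f.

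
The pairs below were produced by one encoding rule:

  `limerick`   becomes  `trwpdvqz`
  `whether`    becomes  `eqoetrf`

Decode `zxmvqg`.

Letter i (0-indexed) is shifted by i+8, so successive shifts are 8, 9, 10, ….
Reversing it on zxmvqg: z−8=r, x−9=o, m−10=c, v−11=k, q−12=e, g−13=t.

rocket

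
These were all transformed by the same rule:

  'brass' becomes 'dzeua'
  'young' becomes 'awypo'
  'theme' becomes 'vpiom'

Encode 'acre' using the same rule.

A repeating key of period 3 is used — shifts +2, +8, +4 over and over.
On acre: a+2=c, c+8=k, r+4=v, e+2=g.

ckvg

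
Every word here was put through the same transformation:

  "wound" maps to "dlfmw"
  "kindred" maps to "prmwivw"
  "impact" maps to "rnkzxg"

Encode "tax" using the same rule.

This is the alphabet-reversal cipher (Atbash): a becomes z, b becomes y, etc.
Applying it to tax: t↔g, a↔z, x↔c.

gzc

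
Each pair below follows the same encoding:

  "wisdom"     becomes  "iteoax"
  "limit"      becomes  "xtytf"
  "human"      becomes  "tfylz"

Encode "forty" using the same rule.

rzdek

It's a Vigenère-style cipher with numeric key [12,11]: position i shifts by key[i mod 2].
For forty: f+12=r, o+11=z, r+12=d, t+11=e, y+12=k.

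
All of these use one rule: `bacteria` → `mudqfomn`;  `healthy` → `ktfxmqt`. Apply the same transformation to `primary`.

The output letters match the input read backwards, each shifted +12: bacteria reversed is airetcab. Read the word backwards and shift each letter +12.
For primary: reverse → yramirp; then shift: y+12=k, r+12=d, a+12=m, m+12=y, i+12=u, r+12=d, p+12=b.

kdmyudb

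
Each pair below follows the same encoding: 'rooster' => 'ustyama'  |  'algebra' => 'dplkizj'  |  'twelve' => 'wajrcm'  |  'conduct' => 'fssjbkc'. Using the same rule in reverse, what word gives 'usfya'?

In rooster: r→u is +3, o→s is +4, o→t is +5, s→y is +6 — the shift increases by 1 each position. The shift increases by 1 at each position, starting from +3: 3, 4, 5, ….
Decoding usfya: u−3=r, s−4=o, f−5=a, y−6=s, a−7=t.

roast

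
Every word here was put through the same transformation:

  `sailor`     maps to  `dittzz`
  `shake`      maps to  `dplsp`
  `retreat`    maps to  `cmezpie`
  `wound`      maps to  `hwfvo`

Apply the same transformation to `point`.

awtve

Shifts by position in sailor: pos 0: s→d (+11), pos 1: a→i (+8), pos 2: i→t (+11), pos 3: l→t (+8) — repeating every 2. The shifts repeat in a cycle of length 2: positions 0,1,… shift by +11, +8, then the pattern repeats.
On point: p+11=a, o+8=w, i+11=t, n+8=v, t+11=e.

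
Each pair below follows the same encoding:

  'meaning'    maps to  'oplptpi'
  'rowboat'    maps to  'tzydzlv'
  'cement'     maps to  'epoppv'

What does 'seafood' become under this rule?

uplhzzf

The shift depends on letter class: consonant m→o is +2, but vowel e→p is +11. Vowels shift forward by 11 and consonants shift forward by 2.
For seafood: s(cons)+2=u, e(vowel)+11=p, a(vowel)+11=l, f(cons)+2=h, o(vowel)+11=z, o(vowel)+11=z, d(cons)+2=f.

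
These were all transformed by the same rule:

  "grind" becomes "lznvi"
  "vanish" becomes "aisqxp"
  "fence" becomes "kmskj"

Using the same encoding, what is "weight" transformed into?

Shifts by position in grind: pos 0: g→l (+5), pos 1: r→z (+8), pos 2: i→n (+5), pos 3: n→v (+8) — repeating every 2. It's a Vigenère-style cipher with numeric key [5,8]: position i shifts by key[i mod 2].
On weight: w+5=b, e+8=m, i+5=n, g+8=o, h+5=m, t+8=b.

bmnomb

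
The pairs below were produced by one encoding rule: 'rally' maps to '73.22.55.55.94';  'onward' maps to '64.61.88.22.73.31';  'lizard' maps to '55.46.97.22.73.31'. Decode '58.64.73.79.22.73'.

With a=1..z=26, the number is 3·pos + 19.
Reversing it on 58.64.73.79.22.73: 58→(58−19)÷3=13=m, 64→(64−19)÷3=15=o, 73→(73−19)÷3=18=r, 79→(79−19)÷3=20=t, 22→(22−19)÷3=1=a, 73→(73−19)÷3=18=r.

mortar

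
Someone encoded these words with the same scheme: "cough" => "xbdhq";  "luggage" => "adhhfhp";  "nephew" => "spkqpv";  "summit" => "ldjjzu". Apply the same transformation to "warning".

c(2)→x(23) and o(14)→b(1) fit y≡9x+5 (mod 26); the inverse of 9 mod 26 is 3. Each letter's alphabet position (a=0..z=25) is mapped through 9·x+5 mod 26 — an affine cipher.
For warning: w(22)→9·22+5≡21=v; a(0)→9·0+5≡5=f; r(17)→9·17+5≡2=c; n(13)→9·13+5≡18=s; i(8)→9·8+5≡25=z; n(13)→9·13+5≡18=s; g(6)→9·6+5≡7=h (all mod 26).

vfcszsh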